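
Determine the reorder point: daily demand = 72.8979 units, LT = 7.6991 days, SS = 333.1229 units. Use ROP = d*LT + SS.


d*LT = 72.8979 * 7.6991 = 561.2482
ROP = 561.2482 + 333.1229 = 894.3711

894.3711 units


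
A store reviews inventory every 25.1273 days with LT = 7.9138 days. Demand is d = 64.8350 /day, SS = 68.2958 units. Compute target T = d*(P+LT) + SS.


P + LT = 33.0411
d*(P+LT) = 64.8350 * 33.0411 = 2142.2197
T = 2142.2197 + 68.2958 = 2210.5155

2210.5155 units


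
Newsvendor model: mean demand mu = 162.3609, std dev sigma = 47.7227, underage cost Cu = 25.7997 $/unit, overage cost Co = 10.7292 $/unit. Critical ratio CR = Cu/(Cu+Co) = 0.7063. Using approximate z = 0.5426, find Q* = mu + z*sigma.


CR = Cu/(Cu+Co) = 25.7997/(25.7997+10.7292) = 0.7063
z = 0.5426
Q* = 162.3609 + 0.5426 * 47.7227 = 188.2552

188.2552 units


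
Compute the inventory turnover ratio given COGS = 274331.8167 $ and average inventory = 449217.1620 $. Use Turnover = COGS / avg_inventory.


Turnover = 274331.8167 / 449217.1620 = 0.6107

0.6107


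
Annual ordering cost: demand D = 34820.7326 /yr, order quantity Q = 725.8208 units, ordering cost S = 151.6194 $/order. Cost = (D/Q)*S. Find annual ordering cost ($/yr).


Number of orders = D/Q = 47.9743
Cost = 47.9743 * 151.6194 = 7273.8320

7273.8320 $/yr


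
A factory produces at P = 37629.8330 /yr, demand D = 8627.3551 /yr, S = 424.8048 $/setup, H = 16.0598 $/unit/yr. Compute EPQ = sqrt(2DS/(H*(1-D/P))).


1 - D/P = 1 - 0.2293 = 0.7707
H*(1-D/P) = 12.3778
2DS = 7329883.7156
EPQ = sqrt(592180.5497) = 769.5327

769.5327 units


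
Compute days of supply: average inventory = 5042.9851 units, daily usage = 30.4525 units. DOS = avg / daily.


DOS = 5042.9851 / 30.4525 = 165.6017

165.6017 days


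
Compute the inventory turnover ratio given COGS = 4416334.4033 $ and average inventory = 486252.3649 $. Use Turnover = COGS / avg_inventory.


Turnover = 4416334.4033 / 486252.3649 = 9.0824

9.0824


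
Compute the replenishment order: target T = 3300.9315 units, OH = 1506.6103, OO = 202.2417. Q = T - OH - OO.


Inventory position = OH + OO = 1506.6103 + 202.2417 = 1708.8520
Q = 3300.9315 - 1708.8520 = 1592.0795

1592.0795 units


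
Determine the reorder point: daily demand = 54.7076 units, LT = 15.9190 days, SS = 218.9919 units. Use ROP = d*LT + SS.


d*LT = 54.7076 * 15.9190 = 870.8903
ROP = 870.8903 + 218.9919 = 1089.8822

1089.8822 units


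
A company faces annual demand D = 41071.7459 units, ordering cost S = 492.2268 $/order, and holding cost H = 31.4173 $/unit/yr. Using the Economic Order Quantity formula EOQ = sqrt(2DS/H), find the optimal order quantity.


2*D*S = 2 * 41071.7459 * 492.2268 = 40433228.1095
2*D*S/H = 1286973.3589
EOQ = sqrt(1286973.3589) = 1134.4485

1134.4485 units


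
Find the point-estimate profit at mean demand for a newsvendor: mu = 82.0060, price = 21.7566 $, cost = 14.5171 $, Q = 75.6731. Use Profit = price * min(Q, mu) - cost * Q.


Sales at mu = min(75.6731, 82.0060) = 75.6731
Revenue = 21.7566 * 75.6731 = 1646.3894
Total cost = 14.5171 * 75.6731 = 1098.5540
Profit = 1646.3894 - 1098.5540 = 547.8354

547.8354 $


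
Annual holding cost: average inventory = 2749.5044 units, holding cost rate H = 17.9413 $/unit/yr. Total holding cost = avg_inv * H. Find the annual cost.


Cost = 2749.5044 * 17.9413 = 49329.6833

49329.6833 $/yr


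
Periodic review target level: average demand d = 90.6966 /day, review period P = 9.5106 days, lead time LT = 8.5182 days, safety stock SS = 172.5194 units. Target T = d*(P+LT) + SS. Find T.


P + LT = 18.0288
d*(P+LT) = 90.6966 * 18.0288 = 1635.1509
T = 1635.1509 + 172.5194 = 1807.6703

1807.6703 units


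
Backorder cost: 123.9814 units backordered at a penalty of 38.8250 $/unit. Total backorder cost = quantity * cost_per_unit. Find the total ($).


Total = 123.9814 * 38.8250 = 4813.5779

4813.5779 $


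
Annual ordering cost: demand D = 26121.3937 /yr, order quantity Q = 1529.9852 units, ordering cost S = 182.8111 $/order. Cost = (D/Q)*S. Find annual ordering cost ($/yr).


Number of orders = D/Q = 17.0730
Cost = 17.0730 * 182.8111 = 3121.1287

3121.1287 $/yr


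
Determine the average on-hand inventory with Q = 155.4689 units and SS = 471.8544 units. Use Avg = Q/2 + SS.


Q/2 = 77.7344
Avg = 77.7344 + 471.8544 = 549.5888

549.5888 units


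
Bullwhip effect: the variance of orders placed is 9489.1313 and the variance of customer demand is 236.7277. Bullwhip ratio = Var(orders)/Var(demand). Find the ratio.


BW = 9489.1313 / 236.7277 = 40.0846

40.0846


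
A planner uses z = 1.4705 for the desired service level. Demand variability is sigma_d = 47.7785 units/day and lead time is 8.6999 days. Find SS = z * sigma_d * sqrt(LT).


sqrt(LT) = sqrt(8.6999) = 2.9496
SS = 1.4705 * 47.7785 * 2.9496 = 207.2310

207.2310 units


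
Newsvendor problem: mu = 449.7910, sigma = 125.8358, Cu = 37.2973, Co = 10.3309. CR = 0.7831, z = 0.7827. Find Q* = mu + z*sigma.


CR = Cu/(Cu+Co) = 37.2973/(37.2973+10.3309) = 0.7831
z = 0.7827
Q* = 449.7910 + 0.7827 * 125.8358 = 548.2827

548.2827 units


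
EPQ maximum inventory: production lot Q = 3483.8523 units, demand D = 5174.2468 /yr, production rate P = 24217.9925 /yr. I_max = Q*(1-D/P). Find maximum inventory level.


D/P = 0.2137
1 - D/P = 0.7863
I_max = 3483.8523 * 0.7863 = 2739.5168

2739.5168 units


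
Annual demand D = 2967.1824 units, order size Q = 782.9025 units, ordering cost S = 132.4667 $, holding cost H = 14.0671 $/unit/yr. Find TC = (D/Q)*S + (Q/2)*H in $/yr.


Ordering cost = D*S/Q = 502.0457
Holding cost = Q*H/2 = 5506.5839
TC = 502.0457 + 5506.5839 = 6008.6296

6008.6296 $/yr


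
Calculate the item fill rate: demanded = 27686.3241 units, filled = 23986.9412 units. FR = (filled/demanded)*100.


FR = 23986.9412 / 27686.3241 * 100 = 86.6382

86.6382%


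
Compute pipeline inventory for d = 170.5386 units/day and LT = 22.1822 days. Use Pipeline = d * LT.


Pipeline = 170.5386 * 22.1822 = 3782.9213

3782.9213 units


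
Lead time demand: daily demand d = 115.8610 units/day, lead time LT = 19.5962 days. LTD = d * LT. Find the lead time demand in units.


LTD = 115.8610 * 19.5962 = 2270.4353

2270.4353 units


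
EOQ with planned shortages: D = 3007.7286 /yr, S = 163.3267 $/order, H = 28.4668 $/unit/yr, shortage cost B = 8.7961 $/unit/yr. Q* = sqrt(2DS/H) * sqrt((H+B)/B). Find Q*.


sqrt(2DS/H) = 185.7777
sqrt((H+B)/B) = 2.0582
Q* = 185.7777 * 2.0582 = 382.3727

382.3727 units


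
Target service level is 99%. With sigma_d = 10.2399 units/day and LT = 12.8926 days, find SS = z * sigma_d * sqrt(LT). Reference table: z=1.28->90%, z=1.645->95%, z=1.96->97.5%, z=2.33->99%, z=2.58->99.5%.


From the table, SL = 99% corresponds to z = 2.33
sqrt(LT) = sqrt(12.8926) = 3.5906
SS = 2.33 * 10.2399 * 3.5906 = 85.6686

85.6686 units


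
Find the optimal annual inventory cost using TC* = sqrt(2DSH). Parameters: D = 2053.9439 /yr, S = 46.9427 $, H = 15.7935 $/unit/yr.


2*D*S*H = 3045545.0154
TC* = sqrt(3045545.0154) = 1745.1490

1745.1490 $/yr


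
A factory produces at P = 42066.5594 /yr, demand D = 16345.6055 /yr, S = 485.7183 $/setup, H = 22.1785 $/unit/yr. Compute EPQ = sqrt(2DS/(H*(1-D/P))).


1 - D/P = 1 - 0.3886 = 0.6114
H*(1-D/P) = 13.5607
2DS = 15878719.4319
EPQ = sqrt(1170936.1840) = 1082.0980

1082.0980 units


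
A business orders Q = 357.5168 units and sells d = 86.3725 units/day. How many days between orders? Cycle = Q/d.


Cycle = 357.5168 / 86.3725 = 4.1392

4.1392 days


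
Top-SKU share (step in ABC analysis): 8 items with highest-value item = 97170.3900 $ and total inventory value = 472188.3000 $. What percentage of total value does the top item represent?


Top item = 97170.3900
Total = 472188.3000
Percentage = 97170.3900 / 472188.3000 * 100 = 20.5787

20.5787%


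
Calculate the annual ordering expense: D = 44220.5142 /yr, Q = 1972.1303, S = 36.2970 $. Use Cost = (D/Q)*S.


Number of orders = D/Q = 22.4227
Cost = 22.4227 * 36.2970 = 813.8773

813.8773 $/yr


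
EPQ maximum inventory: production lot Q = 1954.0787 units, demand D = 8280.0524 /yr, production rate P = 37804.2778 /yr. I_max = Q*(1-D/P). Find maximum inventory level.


D/P = 0.2190
1 - D/P = 0.7810
I_max = 1954.0787 * 0.7810 = 1526.0881

1526.0881 units


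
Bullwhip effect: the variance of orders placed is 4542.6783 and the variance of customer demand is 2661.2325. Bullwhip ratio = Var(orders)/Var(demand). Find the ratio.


BW = 4542.6783 / 2661.2325 = 1.7070

1.7070


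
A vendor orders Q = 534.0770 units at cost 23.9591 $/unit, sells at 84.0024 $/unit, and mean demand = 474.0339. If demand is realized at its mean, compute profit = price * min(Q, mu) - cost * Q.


Sales at mu = min(534.0770, 474.0339) = 474.0339
Revenue = 84.0024 * 474.0339 = 39819.9853
Total cost = 23.9591 * 534.0770 = 12796.0043
Profit = 39819.9853 - 12796.0043 = 27023.9810

27023.9810 $


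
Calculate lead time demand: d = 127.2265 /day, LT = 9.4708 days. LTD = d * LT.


LTD = 127.2265 * 9.4708 = 1204.9367

1204.9367 units


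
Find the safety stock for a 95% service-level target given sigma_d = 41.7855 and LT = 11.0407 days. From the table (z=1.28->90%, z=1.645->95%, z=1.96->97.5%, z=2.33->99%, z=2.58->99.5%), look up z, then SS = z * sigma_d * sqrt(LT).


From the table, SL = 95% corresponds to z = 1.645
sqrt(LT) = sqrt(11.0407) = 3.3228
SS = 1.645 * 41.7855 * 3.3228 = 228.3967

228.3967 units


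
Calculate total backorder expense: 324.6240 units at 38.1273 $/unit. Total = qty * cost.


Total = 324.6240 * 38.1273 = 12377.0366

12377.0366 $


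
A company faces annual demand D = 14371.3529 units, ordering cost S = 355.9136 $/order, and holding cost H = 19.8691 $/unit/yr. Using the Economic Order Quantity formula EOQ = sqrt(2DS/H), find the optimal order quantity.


2*D*S = 2 * 14371.3529 * 355.9136 = 10229919.8950
2*D*S/H = 514865.7914
EOQ = sqrt(514865.7914) = 717.5415

717.5415 units


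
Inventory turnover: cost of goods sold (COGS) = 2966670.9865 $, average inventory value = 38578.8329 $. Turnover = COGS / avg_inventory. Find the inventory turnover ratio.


Turnover = 2966670.9865 / 38578.8329 = 76.8989

76.8989


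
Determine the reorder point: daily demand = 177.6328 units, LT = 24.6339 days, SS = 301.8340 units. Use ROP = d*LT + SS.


d*LT = 177.6328 * 24.6339 = 4375.7886
ROP = 4375.7886 + 301.8340 = 4677.6226

4677.6226 units


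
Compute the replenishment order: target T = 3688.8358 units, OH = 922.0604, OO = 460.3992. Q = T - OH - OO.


Inventory position = OH + OO = 922.0604 + 460.3992 = 1382.4596
Q = 3688.8358 - 1382.4596 = 2306.3762

2306.3762 units


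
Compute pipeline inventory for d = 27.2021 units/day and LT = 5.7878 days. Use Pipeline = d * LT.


Pipeline = 27.2021 * 5.7878 = 157.4403

157.4403 units


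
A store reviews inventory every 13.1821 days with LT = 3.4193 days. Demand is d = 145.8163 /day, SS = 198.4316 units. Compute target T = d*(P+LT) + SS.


P + LT = 16.6014
d*(P+LT) = 145.8163 * 16.6014 = 2420.7547
T = 2420.7547 + 198.4316 = 2619.1863

2619.1863 units


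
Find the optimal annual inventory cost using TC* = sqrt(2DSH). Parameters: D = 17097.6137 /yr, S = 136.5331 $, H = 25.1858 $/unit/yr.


2*D*S*H = 117586969.4519
TC* = sqrt(117586969.4519) = 10843.7526

10843.7526 $/yr


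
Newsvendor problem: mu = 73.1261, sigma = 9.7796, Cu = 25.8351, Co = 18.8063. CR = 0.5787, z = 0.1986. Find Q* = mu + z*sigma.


CR = Cu/(Cu+Co) = 25.8351/(25.8351+18.8063) = 0.5787
z = 0.1986
Q* = 73.1261 + 0.1986 * 9.7796 = 75.0683

75.0683 units


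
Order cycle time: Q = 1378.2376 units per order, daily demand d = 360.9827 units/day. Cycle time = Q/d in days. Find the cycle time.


Cycle = 1378.2376 / 360.9827 = 3.8180

3.8180 days


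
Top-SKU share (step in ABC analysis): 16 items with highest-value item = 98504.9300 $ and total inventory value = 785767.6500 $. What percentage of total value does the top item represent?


Top item = 98504.9300
Total = 785767.6500
Percentage = 98504.9300 / 785767.6500 * 100 = 12.5361

12.5361%


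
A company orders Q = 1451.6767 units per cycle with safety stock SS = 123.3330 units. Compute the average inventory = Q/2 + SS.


Q/2 = 725.8383
Avg = 725.8383 + 123.3330 = 849.1713

849.1713 units


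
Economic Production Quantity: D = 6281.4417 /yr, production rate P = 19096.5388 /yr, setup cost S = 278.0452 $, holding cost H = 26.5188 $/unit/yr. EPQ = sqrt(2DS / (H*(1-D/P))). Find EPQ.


1 - D/P = 1 - 0.3289 = 0.6711
H*(1-D/P) = 17.7959
2DS = 3493049.4275
EPQ = sqrt(196283.4223) = 443.0388

443.0388 units


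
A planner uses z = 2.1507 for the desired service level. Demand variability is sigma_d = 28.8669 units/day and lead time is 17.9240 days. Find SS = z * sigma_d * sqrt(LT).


sqrt(LT) = sqrt(17.9240) = 4.2337
SS = 2.1507 * 28.8669 * 4.2337 = 262.8436

262.8436 units


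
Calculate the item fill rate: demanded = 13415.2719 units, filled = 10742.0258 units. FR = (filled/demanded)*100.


FR = 10742.0258 / 13415.2719 * 100 = 80.0731

80.0731%


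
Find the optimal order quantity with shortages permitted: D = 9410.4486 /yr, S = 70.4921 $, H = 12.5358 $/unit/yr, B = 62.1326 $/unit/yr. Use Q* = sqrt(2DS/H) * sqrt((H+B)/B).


sqrt(2DS/H) = 325.3227
sqrt((H+B)/B) = 1.0962
Q* = 325.3227 * 1.0962 = 356.6342

356.6342 units


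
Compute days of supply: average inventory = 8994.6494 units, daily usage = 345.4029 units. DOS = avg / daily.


DOS = 8994.6494 / 345.4029 = 26.0410

26.0410 days


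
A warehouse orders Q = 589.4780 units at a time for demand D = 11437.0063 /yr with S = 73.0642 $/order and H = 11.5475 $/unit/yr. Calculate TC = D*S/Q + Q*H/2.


Ordering cost = D*S/Q = 1417.5859
Holding cost = Q*H/2 = 3403.4986
TC = 1417.5859 + 3403.4986 = 4821.0845

4821.0845 $/yr


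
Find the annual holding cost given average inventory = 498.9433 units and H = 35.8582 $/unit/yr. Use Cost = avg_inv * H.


Cost = 498.9433 * 35.8582 = 17891.2086

17891.2086 $/yr


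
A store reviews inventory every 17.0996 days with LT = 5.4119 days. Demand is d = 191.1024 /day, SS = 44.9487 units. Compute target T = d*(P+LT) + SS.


P + LT = 22.5115
d*(P+LT) = 191.1024 * 22.5115 = 4302.0017
T = 4302.0017 + 44.9487 = 4346.9504

4346.9504 units


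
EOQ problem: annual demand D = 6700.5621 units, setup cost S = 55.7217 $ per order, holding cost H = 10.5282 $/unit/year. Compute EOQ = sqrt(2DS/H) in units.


2*D*S = 2 * 6700.5621 * 55.7217 = 746733.4223
2*D*S/H = 70926.9792
EOQ = sqrt(70926.9792) = 266.3212

266.3212 units


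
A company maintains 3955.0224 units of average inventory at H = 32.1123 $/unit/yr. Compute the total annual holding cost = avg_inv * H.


Cost = 3955.0224 * 32.1123 = 127004.8658

127004.8658 $/yr


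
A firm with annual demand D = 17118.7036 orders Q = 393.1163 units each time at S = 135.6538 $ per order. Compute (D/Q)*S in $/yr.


Number of orders = D/Q = 43.5462
Cost = 43.5462 * 135.6538 = 5907.2015

5907.2015 $/yr


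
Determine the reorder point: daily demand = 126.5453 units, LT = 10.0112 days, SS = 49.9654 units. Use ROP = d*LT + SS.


d*LT = 126.5453 * 10.0112 = 1266.8703
ROP = 1266.8703 + 49.9654 = 1316.8357

1316.8357 units


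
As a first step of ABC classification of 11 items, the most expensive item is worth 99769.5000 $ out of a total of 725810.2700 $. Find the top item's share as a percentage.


Top item = 99769.5000
Total = 725810.2700
Percentage = 99769.5000 / 725810.2700 * 100 = 13.7459

13.7459%


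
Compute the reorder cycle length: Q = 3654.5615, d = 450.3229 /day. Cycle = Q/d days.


Cycle = 3654.5615 / 450.3229 = 8.1154

8.1154 days


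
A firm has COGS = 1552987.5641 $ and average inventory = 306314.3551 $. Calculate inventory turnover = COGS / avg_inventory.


Turnover = 1552987.5641 / 306314.3551 = 5.0699

5.0699


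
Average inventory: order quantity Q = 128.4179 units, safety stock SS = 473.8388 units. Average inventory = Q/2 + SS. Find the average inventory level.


Q/2 = 64.2090
Avg = 64.2090 + 473.8388 = 538.0477

538.0477 units


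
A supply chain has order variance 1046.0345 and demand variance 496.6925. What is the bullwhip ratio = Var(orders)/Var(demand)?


BW = 1046.0345 / 496.6925 = 2.1060

2.1060


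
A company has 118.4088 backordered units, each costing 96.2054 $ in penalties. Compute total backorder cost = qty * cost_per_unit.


Total = 118.4088 * 96.2054 = 11391.5660

11391.5660 $


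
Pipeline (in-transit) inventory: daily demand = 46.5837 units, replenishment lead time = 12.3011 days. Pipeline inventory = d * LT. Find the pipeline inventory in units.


Pipeline = 46.5837 * 12.3011 = 573.0308

573.0308 units


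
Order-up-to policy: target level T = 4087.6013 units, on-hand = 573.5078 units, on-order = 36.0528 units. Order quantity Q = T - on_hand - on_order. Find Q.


Inventory position = OH + OO = 573.5078 + 36.0528 = 609.5606
Q = 4087.6013 - 609.5606 = 3478.0407

3478.0407 units


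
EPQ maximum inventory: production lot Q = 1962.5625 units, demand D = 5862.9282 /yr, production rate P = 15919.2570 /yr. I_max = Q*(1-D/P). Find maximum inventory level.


D/P = 0.3683
1 - D/P = 0.6317
I_max = 1962.5625 * 0.6317 = 1239.7673

1239.7673 units


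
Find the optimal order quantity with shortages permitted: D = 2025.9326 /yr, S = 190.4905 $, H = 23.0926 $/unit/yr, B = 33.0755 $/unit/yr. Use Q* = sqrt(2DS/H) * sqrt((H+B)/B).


sqrt(2DS/H) = 182.8217
sqrt((H+B)/B) = 1.3031
Q* = 182.8217 * 1.3031 = 238.2426

238.2426 units


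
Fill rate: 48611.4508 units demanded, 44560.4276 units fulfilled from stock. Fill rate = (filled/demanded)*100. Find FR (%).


FR = 44560.4276 / 48611.4508 * 100 = 91.6665

91.6665%


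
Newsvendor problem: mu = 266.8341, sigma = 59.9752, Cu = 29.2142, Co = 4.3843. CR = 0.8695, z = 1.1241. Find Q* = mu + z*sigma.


CR = Cu/(Cu+Co) = 29.2142/(29.2142+4.3843) = 0.8695
z = 1.1241
Q* = 266.8341 + 1.1241 * 59.9752 = 334.2522

334.2522 units


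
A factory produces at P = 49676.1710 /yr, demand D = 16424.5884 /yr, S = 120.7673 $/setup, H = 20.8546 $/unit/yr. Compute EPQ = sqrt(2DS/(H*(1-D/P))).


1 - D/P = 1 - 0.3306 = 0.6694
H*(1-D/P) = 13.9594
2DS = 3967106.3894
EPQ = sqrt(284189.3353) = 533.0941

533.0941 units


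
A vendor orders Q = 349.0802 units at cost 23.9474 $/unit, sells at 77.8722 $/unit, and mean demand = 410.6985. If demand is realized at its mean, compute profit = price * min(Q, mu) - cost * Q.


Sales at mu = min(349.0802, 410.6985) = 349.0802
Revenue = 77.8722 * 349.0802 = 27183.6432
Total cost = 23.9474 * 349.0802 = 8359.5632
Profit = 27183.6432 - 8359.5632 = 18824.0800

18824.0800 $


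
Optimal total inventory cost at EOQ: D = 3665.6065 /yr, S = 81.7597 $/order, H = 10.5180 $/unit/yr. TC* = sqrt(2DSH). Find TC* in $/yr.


2*D*S*H = 6304465.8029
TC* = sqrt(6304465.8029) = 2510.8695

2510.8695 $/yr


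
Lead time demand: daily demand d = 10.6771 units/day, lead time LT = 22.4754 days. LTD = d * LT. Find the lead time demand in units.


LTD = 10.6771 * 22.4754 = 239.9721

239.9721 units


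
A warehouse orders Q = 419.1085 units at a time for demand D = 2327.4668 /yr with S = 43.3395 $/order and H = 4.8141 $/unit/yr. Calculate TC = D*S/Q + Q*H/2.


Ordering cost = D*S/Q = 240.6805
Holding cost = Q*H/2 = 1008.8151
TC = 240.6805 + 1008.8151 = 1249.4956

1249.4956 $/yr


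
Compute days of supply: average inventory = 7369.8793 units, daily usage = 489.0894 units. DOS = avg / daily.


DOS = 7369.8793 / 489.0894 = 15.0686

15.0686 days


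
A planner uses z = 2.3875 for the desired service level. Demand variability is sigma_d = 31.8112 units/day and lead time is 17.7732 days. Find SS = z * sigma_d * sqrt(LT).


sqrt(LT) = sqrt(17.7732) = 4.2158
SS = 2.3875 * 31.8112 * 4.2158 = 320.1889

320.1889 units


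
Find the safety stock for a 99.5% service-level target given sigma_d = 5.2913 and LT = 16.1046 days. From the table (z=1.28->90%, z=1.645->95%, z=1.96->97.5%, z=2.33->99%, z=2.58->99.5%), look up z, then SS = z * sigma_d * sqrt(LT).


From the table, SL = 99.5% corresponds to z = 2.58
sqrt(LT) = sqrt(16.1046) = 4.0131
SS = 2.58 * 5.2913 * 4.0131 = 54.7844

54.7844 units


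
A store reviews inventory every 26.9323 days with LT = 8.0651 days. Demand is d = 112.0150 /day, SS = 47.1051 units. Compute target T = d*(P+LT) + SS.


P + LT = 34.9974
d*(P+LT) = 112.0150 * 34.9974 = 3920.2338
T = 3920.2338 + 47.1051 = 3967.3389

3967.3389 units


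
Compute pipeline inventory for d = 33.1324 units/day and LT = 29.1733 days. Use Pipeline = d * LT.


Pipeline = 33.1324 * 29.1733 = 966.5814

966.5814 units


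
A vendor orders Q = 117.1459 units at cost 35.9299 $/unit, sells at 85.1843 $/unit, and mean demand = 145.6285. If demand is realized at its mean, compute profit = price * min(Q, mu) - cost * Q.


Sales at mu = min(117.1459, 145.6285) = 117.1459
Revenue = 85.1843 * 117.1459 = 9978.9915
Total cost = 35.9299 * 117.1459 = 4209.0405
Profit = 9978.9915 - 4209.0405 = 5769.9510

5769.9510 $


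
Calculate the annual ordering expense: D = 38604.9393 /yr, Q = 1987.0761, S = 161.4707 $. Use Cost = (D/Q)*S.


Number of orders = D/Q = 19.4280
Cost = 19.4280 * 161.4707 = 3137.0548

3137.0548 $/yr


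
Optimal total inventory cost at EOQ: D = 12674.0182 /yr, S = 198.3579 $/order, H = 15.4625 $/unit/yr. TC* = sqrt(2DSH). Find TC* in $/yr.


2*D*S*H = 77745191.3035
TC* = sqrt(77745191.3035) = 8817.3234

8817.3234 $/yr


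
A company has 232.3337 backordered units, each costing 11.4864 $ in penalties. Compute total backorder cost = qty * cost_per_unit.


Total = 232.3337 * 11.4864 = 2668.6778

2668.6778 $


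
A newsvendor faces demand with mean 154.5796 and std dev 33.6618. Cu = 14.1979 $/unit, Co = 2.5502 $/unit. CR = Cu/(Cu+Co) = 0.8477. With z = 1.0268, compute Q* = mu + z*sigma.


CR = Cu/(Cu+Co) = 14.1979/(14.1979+2.5502) = 0.8477
z = 1.0268
Q* = 154.5796 + 1.0268 * 33.6618 = 189.1435

189.1435 units


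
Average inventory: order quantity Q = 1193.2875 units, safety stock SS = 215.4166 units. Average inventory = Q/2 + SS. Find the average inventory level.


Q/2 = 596.6437
Avg = 596.6437 + 215.4166 = 812.0603

812.0603 units


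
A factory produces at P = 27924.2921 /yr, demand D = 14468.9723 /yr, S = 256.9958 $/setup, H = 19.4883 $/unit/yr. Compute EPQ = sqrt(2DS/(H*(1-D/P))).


1 - D/P = 1 - 0.5182 = 0.4818
H*(1-D/P) = 9.3904
2DS = 7436930.2228
EPQ = sqrt(791968.4818) = 889.9261

889.9261 units


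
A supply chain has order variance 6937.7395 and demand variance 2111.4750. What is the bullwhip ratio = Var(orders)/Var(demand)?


BW = 6937.7395 / 2111.4750 = 3.2857

3.2857


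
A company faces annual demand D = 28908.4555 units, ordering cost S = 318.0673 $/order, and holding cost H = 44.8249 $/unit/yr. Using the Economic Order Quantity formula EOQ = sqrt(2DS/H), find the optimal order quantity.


2*D*S = 2 * 28908.4555 * 318.0673 = 18389668.7761
2*D*S/H = 410255.6565
EOQ = sqrt(410255.6565) = 640.5120

640.5120 units


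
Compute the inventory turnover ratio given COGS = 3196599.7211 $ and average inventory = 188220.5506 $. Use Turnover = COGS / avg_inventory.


Turnover = 3196599.7211 / 188220.5506 = 16.9833

16.9833


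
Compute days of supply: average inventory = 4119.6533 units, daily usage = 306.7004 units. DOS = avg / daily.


DOS = 4119.6533 / 306.7004 = 13.4322

13.4322 days


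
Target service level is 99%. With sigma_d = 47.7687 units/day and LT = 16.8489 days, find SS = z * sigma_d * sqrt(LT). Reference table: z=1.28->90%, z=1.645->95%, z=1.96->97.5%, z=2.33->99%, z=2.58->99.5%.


From the table, SL = 99% corresponds to z = 2.33
sqrt(LT) = sqrt(16.8489) = 4.1047
SS = 2.33 * 47.7687 * 4.1047 = 456.8621

456.8621 units


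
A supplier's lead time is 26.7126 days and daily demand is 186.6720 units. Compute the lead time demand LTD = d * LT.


LTD = 186.6720 * 26.7126 = 4986.4945

4986.4945 units


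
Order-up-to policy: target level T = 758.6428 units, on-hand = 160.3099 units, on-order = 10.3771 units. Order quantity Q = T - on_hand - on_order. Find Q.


Inventory position = OH + OO = 160.3099 + 10.3771 = 170.6870
Q = 758.6428 - 170.6870 = 587.9558

587.9558 units


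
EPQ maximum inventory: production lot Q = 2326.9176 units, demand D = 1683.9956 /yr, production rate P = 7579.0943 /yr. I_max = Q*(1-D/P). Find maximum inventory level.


D/P = 0.2222
1 - D/P = 0.7778
I_max = 2326.9176 * 0.7778 = 1809.9008

1809.9008 units


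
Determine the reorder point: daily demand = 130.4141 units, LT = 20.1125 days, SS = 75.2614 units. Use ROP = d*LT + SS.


d*LT = 130.4141 * 20.1125 = 2622.9536
ROP = 2622.9536 + 75.2614 = 2698.2150

2698.2150 units


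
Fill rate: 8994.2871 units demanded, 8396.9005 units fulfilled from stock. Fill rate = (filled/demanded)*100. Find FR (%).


FR = 8396.9005 / 8994.2871 * 100 = 93.3582

93.3582%


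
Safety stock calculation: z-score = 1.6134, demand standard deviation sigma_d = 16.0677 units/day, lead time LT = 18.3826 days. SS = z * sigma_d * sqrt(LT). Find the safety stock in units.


sqrt(LT) = sqrt(18.3826) = 4.2875
SS = 1.6134 * 16.0677 * 4.2875 = 111.1474

111.1474 units


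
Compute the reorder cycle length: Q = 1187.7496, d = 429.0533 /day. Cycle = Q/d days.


Cycle = 1187.7496 / 429.0533 = 2.7683

2.7683 days


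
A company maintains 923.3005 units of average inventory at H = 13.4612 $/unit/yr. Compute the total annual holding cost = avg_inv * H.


Cost = 923.3005 * 13.4612 = 12428.7327

12428.7327 $/yr


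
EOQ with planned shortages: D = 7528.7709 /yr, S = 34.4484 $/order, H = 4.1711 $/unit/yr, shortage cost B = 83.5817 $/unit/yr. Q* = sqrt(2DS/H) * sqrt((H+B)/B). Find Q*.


sqrt(2DS/H) = 352.6438
sqrt((H+B)/B) = 1.0246
Q* = 352.6438 * 1.0246 = 361.3359

361.3359 units


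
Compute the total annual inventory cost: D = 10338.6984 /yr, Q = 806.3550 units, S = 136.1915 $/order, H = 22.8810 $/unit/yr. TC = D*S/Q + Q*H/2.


Ordering cost = D*S/Q = 1746.1823
Holding cost = Q*H/2 = 9225.1044
TC = 1746.1823 + 9225.1044 = 10971.2867

10971.2867 $/yr


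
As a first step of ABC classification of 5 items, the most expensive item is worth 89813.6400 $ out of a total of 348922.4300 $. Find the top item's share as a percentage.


Top item = 89813.6400
Total = 348922.4300
Percentage = 89813.6400 / 348922.4300 * 100 = 25.7403

25.7403%


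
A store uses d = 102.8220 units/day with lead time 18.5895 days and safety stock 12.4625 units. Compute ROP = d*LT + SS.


d*LT = 102.8220 * 18.5895 = 1911.4096
ROP = 1911.4096 + 12.4625 = 1923.8721

1923.8721 units


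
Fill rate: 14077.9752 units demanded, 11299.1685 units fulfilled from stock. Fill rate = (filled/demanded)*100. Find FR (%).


FR = 11299.1685 / 14077.9752 * 100 = 80.2613

80.2613%


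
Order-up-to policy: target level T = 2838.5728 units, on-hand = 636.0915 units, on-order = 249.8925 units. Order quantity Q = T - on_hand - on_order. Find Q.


Inventory position = OH + OO = 636.0915 + 249.8925 = 885.9840
Q = 2838.5728 - 885.9840 = 1952.5888

1952.5888 units


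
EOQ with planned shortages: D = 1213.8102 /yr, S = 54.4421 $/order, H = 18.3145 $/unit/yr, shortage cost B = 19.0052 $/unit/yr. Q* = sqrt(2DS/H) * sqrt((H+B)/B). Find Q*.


sqrt(2DS/H) = 84.9494
sqrt((H+B)/B) = 1.4013
Q* = 84.9494 * 1.4013 = 119.0401

119.0401 units


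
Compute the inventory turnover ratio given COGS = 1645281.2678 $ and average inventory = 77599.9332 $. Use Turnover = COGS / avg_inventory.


Turnover = 1645281.2678 / 77599.9332 = 21.2021

21.2021


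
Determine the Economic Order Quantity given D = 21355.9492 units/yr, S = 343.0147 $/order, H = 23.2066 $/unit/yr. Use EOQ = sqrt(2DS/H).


2*D*S = 2 * 21355.9492 * 343.0147 = 14650809.0161
2*D*S/H = 631320.7887
EOQ = sqrt(631320.7887) = 794.5570

794.5570 units


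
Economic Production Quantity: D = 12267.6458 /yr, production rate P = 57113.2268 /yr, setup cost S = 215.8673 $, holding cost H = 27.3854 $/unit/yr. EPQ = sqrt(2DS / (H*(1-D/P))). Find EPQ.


1 - D/P = 1 - 0.2148 = 0.7852
H*(1-D/P) = 21.5031
2DS = 5296367.1524
EPQ = sqrt(246306.5933) = 496.2929

496.2929 units


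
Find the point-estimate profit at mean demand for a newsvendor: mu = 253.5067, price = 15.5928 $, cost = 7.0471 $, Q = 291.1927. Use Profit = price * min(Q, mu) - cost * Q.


Sales at mu = min(291.1927, 253.5067) = 253.5067
Revenue = 15.5928 * 253.5067 = 3952.8793
Total cost = 7.0471 * 291.1927 = 2052.0641
Profit = 3952.8793 - 2052.0641 = 1900.8152

1900.8152 $


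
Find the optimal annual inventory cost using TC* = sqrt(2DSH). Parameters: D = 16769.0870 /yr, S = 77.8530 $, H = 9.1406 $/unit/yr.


2*D*S*H = 23866540.4167
TC* = sqrt(23866540.4167) = 4885.3393

4885.3393 $/yr


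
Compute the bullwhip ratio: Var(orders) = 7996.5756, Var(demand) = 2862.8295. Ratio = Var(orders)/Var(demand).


BW = 7996.5756 / 2862.8295 = 2.7932

2.7932


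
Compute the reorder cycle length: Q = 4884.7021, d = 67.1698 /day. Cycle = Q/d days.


Cycle = 4884.7021 / 67.1698 = 72.7217

72.7217 days


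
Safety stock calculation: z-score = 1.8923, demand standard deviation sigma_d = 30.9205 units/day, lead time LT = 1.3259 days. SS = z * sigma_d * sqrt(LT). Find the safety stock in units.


sqrt(LT) = sqrt(1.3259) = 1.1515
SS = 1.8923 * 30.9205 * 1.1515 = 67.3739

67.3739 units


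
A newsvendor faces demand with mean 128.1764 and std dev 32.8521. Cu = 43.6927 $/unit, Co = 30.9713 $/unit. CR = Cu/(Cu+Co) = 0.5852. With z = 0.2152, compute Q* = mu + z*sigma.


CR = Cu/(Cu+Co) = 43.6927/(43.6927+30.9713) = 0.5852
z = 0.2152
Q* = 128.1764 + 0.2152 * 32.8521 = 135.2462

135.2462 units


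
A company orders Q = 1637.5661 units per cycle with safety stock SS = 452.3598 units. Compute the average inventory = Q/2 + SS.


Q/2 = 818.7831
Avg = 818.7831 + 452.3598 = 1271.1428

1271.1428 units


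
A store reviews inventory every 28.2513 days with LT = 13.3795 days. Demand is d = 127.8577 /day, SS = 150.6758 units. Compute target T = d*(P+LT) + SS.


P + LT = 41.6308
d*(P+LT) = 127.8577 * 41.6308 = 5322.8183
T = 5322.8183 + 150.6758 = 5473.4941

5473.4941 units


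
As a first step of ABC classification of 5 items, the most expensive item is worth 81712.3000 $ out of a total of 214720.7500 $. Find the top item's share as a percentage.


Top item = 81712.3000
Total = 214720.7500
Percentage = 81712.3000 / 214720.7500 * 100 = 38.0551

38.0551%


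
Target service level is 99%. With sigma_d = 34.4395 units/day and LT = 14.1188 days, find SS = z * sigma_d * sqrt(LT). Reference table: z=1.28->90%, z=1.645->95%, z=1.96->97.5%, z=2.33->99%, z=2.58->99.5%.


From the table, SL = 99% corresponds to z = 2.33
sqrt(LT) = sqrt(14.1188) = 3.7575
SS = 2.33 * 34.4395 * 3.7575 = 301.5169

301.5169 units


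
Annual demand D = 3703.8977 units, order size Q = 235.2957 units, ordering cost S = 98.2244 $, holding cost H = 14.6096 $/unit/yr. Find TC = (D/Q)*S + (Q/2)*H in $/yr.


Ordering cost = D*S/Q = 1546.1954
Holding cost = Q*H/2 = 1718.7880
TC = 1546.1954 + 1718.7880 = 3264.9834

3264.9834 $/yr


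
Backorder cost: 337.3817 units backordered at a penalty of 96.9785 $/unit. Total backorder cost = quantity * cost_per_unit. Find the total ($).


Total = 337.3817 * 96.9785 = 32718.7712

32718.7712 $


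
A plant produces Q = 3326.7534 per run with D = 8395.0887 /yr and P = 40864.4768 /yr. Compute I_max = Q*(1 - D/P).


D/P = 0.2054
1 - D/P = 0.7946
I_max = 3326.7534 * 0.7946 = 2643.3141

2643.3141 units


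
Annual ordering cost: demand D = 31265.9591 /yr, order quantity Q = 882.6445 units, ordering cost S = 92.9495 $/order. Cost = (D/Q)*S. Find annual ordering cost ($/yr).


Number of orders = D/Q = 35.4230
Cost = 35.4230 * 92.9495 = 3292.5547

3292.5547 $/yr


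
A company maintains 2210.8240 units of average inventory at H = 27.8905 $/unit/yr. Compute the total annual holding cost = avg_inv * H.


Cost = 2210.8240 * 27.8905 = 61660.9868

61660.9868 $/yr


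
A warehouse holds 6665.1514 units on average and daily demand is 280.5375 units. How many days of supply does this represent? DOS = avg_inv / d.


DOS = 6665.1514 / 280.5375 = 23.7585

23.7585 days


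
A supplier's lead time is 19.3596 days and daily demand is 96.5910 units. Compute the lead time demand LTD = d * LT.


LTD = 96.5910 * 19.3596 = 1869.9631

1869.9631 units


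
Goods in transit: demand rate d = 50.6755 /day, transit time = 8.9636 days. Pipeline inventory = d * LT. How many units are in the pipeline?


Pipeline = 50.6755 * 8.9636 = 454.2349

454.2349 units


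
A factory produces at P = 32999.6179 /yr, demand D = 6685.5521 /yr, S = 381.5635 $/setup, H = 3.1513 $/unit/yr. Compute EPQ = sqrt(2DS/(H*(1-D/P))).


1 - D/P = 1 - 0.2026 = 0.7974
H*(1-D/P) = 2.5129
2DS = 5101925.3174
EPQ = sqrt(2030323.7857) = 1424.8943

1424.8943 units


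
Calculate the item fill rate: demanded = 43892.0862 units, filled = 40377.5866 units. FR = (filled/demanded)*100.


FR = 40377.5866 / 43892.0862 * 100 = 91.9929

91.9929%


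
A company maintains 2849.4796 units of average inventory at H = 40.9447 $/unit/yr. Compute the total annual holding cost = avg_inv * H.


Cost = 2849.4796 * 40.9447 = 116671.0874

116671.0874 $/yr


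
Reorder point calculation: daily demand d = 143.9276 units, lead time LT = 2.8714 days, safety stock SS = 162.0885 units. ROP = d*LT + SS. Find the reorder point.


d*LT = 143.9276 * 2.8714 = 413.2737
ROP = 413.2737 + 162.0885 = 575.3622

575.3622 units


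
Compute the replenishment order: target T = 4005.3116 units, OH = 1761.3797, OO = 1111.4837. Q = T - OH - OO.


Inventory position = OH + OO = 1761.3797 + 1111.4837 = 2872.8634
Q = 4005.3116 - 2872.8634 = 1132.4482

1132.4482 units


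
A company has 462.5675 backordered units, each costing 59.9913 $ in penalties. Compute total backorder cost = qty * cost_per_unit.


Total = 462.5675 * 59.9913 = 27750.0257

27750.0257 $


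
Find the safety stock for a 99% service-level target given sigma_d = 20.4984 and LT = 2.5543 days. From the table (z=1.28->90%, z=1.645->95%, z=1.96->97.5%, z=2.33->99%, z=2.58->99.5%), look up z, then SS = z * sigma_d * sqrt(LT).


From the table, SL = 99% corresponds to z = 2.33
sqrt(LT) = sqrt(2.5543) = 1.5982
SS = 2.33 * 20.4984 * 1.5982 = 76.3329

76.3329 units


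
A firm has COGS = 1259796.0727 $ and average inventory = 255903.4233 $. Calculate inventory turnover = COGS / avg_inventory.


Turnover = 1259796.0727 / 255903.4233 = 4.9229

4.9229


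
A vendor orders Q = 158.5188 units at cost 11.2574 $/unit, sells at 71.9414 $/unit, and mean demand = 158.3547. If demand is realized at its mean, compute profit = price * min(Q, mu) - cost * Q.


Sales at mu = min(158.5188, 158.3547) = 158.3547
Revenue = 71.9414 * 158.3547 = 11392.2588
Total cost = 11.2574 * 158.5188 = 1784.5095
Profit = 11392.2588 - 1784.5095 = 9607.7493

9607.7493 $


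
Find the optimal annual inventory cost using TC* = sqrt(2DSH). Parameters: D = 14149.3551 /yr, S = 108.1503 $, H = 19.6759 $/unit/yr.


2*D*S*H = 60218367.3682
TC* = sqrt(60218367.3682) = 7760.0494

7760.0494 $/yr


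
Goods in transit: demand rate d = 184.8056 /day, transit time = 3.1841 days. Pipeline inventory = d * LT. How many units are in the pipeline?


Pipeline = 184.8056 * 3.1841 = 588.4395

588.4395 units


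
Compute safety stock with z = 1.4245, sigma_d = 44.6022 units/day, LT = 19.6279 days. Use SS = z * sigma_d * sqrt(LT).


sqrt(LT) = sqrt(19.6279) = 4.4303
SS = 1.4245 * 44.6022 * 4.4303 = 281.4853

281.4853 units


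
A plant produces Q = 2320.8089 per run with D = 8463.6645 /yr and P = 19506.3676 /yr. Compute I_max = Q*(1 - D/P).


D/P = 0.4339
1 - D/P = 0.5661
I_max = 2320.8089 * 0.5661 = 1313.8276

1313.8276 units


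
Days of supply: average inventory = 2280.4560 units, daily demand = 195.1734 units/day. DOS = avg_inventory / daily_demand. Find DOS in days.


DOS = 2280.4560 / 195.1734 = 11.6843

11.6843 days


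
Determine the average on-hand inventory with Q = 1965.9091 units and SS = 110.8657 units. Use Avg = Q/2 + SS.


Q/2 = 982.9546
Avg = 982.9546 + 110.8657 = 1093.8202

1093.8202 units


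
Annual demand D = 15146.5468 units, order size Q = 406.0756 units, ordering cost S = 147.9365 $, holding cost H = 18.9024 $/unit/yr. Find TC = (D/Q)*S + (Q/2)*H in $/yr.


Ordering cost = D*S/Q = 5518.0048
Holding cost = Q*H/2 = 3837.9017
TC = 5518.0048 + 3837.9017 = 9355.9065

9355.9065 $/yr


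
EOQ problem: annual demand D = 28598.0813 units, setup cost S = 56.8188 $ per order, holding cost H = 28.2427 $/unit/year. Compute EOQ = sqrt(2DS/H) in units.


2*D*S = 2 * 28598.0813 * 56.8188 = 3249817.3235
2*D*S/H = 115067.5156
EOQ = sqrt(115067.5156) = 339.2160

339.2160 units


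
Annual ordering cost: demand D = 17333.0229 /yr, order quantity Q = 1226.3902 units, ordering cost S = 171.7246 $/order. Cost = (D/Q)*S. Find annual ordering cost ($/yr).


Number of orders = D/Q = 14.1334
Cost = 14.1334 * 171.7246 = 2427.0468

2427.0468 $/yr


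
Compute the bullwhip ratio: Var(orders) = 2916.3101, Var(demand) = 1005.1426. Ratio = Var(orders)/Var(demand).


BW = 2916.3101 / 1005.1426 = 2.9014

2.9014


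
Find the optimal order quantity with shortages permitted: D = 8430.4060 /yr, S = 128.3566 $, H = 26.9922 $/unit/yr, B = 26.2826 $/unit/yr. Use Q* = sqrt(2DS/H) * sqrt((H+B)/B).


sqrt(2DS/H) = 283.1582
sqrt((H+B)/B) = 1.4237
Q* = 283.1582 * 1.4237 = 403.1401

403.1401 units


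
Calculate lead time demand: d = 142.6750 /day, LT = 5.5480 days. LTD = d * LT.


LTD = 142.6750 * 5.5480 = 791.5609

791.5609 units


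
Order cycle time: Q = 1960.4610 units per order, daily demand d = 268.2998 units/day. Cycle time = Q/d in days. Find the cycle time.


Cycle = 1960.4610 / 268.2998 = 7.3070

7.3070 days


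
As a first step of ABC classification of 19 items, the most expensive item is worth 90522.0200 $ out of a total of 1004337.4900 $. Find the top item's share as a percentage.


Top item = 90522.0200
Total = 1004337.4900
Percentage = 90522.0200 / 1004337.4900 * 100 = 9.0131

9.0131%


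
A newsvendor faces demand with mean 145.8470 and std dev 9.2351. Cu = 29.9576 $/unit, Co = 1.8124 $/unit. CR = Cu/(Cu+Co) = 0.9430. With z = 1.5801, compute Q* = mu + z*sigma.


CR = Cu/(Cu+Co) = 29.9576/(29.9576+1.8124) = 0.9430
z = 1.5801
Q* = 145.8470 + 1.5801 * 9.2351 = 160.4394

160.4394 units


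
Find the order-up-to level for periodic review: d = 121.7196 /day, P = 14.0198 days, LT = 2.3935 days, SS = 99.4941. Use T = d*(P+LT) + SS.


P + LT = 16.4133
d*(P+LT) = 121.7196 * 16.4133 = 1997.8203
T = 1997.8203 + 99.4941 = 2097.3144

2097.3144 units


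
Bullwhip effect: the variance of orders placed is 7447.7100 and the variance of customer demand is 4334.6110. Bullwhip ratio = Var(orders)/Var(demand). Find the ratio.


BW = 7447.7100 / 4334.6110 = 1.7182

1.7182


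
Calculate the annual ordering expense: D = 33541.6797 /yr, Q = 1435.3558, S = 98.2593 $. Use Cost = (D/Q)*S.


Number of orders = D/Q = 23.3682
Cost = 23.3682 * 98.2593 = 2296.1429

2296.1429 $/yr


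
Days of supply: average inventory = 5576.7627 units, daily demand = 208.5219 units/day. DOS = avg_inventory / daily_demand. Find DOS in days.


DOS = 5576.7627 / 208.5219 = 26.7443

26.7443 days


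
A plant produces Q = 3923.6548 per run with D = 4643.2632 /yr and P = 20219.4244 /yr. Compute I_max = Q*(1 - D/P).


D/P = 0.2296
1 - D/P = 0.7704
I_max = 3923.6548 * 0.7704 = 3022.6122

3022.6122 units
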